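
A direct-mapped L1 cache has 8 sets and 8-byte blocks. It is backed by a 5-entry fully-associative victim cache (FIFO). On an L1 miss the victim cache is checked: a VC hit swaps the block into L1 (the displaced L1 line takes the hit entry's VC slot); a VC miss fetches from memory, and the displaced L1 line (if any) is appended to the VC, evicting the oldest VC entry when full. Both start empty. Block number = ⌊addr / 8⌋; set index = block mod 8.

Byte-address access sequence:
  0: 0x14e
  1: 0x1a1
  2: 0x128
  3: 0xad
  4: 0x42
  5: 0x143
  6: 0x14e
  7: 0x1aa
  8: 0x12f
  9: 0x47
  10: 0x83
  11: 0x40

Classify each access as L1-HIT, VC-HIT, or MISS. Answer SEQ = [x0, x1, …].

#0 0x14e→b41/s1 MISS; vc=[]
#1 0x1a1→b52/s4 MISS; vc=[]
#2 0x128→b37/s5 MISS; vc=[]
#3 0xad→b21/s5 MISS; vc=[37]
#4 0x42→b8/s0 MISS; vc=[37]
#5 0x143→b40/s0 MISS; vc=[37,8]
#6 0x14e→b41/s1 L1-HIT; vc=[37,8]
#7 0x1aa→b53/s5 MISS; vc=[37,8,21]
#8 0x12f→b37/s5 VC-HIT; vc=[53,8,21]
#9 0x47→b8/s0 VC-HIT; vc=[53,40,21]
#10 0x83→b16/s0 MISS; vc=[53,40,21,8]
#11 0x40→b8/s0 VC-HIT; vc=[53,40,21,16]

SEQ = [MISS, MISS, MISS, MISS, MISS, MISS, L1-HIT, MISS, VC-HIT, VC-HIT, MISS, VC-HIT]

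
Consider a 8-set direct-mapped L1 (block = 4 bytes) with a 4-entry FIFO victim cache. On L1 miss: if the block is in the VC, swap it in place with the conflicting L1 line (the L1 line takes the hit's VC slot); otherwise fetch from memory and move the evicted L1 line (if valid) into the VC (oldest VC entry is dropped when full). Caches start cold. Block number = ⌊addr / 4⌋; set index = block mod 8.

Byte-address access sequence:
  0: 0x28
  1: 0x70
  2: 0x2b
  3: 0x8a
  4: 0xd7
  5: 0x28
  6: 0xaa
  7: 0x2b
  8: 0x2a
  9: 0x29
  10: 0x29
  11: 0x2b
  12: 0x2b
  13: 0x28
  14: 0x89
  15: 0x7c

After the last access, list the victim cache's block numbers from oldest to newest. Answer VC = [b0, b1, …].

VC = [10, 42]

  [0] addr=0x28 blk=10 s=2: MISS | VC []
  [1] addr=0x70 blk=28 s=4: MISS | VC []
  [2] addr=0x2b blk=10 s=2: L1-HIT | VC []
  [3] addr=0x8a blk=34 s=2: MISS | VC [10]
  [4] addr=0xd7 blk=53 s=5: MISS | VC [10]
  [5] addr=0x28 blk=10 s=2: VC-HIT | VC [34]
  [6] addr=0xaa blk=42 s=2: MISS | VC [34, 10]
  [7] addr=0x2b blk=10 s=2: VC-HIT | VC [34, 42]
  [8] addr=0x2a blk=10 s=2: L1-HIT | VC [34, 42]
  [9] addr=0x29 blk=10 s=2: L1-HIT | VC [34, 42]
  [10] addr=0x29 blk=10 s=2: L1-HIT | VC [34, 42]
  [11] addr=0x2b blk=10 s=2: L1-HIT | VC [34, 42]
  [12] addr=0x2b blk=10 s=2: L1-HIT | VC [34, 42]
  [13] addr=0x28 blk=10 s=2: L1-HIT | VC [34, 42]
  [14] addr=0x89 blk=34 s=2: VC-HIT | VC [10, 42]
  [15] addr=0x7c blk=31 s=7: MISS | VC [10, 42]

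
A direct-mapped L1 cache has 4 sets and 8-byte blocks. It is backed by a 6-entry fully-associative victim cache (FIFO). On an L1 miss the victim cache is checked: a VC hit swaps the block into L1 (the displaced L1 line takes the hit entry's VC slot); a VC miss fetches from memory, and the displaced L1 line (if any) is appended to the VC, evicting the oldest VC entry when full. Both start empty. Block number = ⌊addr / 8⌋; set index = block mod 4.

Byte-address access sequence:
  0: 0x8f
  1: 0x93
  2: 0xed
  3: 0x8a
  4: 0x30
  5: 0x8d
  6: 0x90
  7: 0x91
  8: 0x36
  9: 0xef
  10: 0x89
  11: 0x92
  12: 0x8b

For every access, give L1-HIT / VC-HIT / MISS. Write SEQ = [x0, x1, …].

SEQ = [MISS, MISS, MISS, VC-HIT, MISS, L1-HIT, VC-HIT, L1-HIT, VC-HIT, VC-HIT, VC-HIT, VC-HIT, L1-HIT]

  [0] addr=0x8f blk=17 s=1: MISS | VC []
  [1] addr=0x93 blk=18 s=2: MISS | VC []
  [2] addr=0xed blk=29 s=1: MISS | VC [17]
  [3] addr=0x8a blk=17 s=1: VC-HIT | VC [29]
  [4] addr=0x30 blk=6 s=2: MISS | VC [29, 18]
  [5] addr=0x8d blk=17 s=1: L1-HIT | VC [29, 18]
  [6] addr=0x90 blk=18 s=2: VC-HIT | VC [29, 6]
  [7] addr=0x91 blk=18 s=2: L1-HIT | VC [29, 6]
  [8] addr=0x36 blk=6 s=2: VC-HIT | VC [29, 18]
  [9] addr=0xef blk=29 s=1: VC-HIT | VC [17, 18]
  [10] addr=0x89 blk=17 s=1: VC-HIT | VC [29, 18]
  [11] addr=0x92 blk=18 s=2: VC-HIT | VC [29, 6]
  [12] addr=0x8b blk=17 s=1: L1-HIT | VC [29, 6]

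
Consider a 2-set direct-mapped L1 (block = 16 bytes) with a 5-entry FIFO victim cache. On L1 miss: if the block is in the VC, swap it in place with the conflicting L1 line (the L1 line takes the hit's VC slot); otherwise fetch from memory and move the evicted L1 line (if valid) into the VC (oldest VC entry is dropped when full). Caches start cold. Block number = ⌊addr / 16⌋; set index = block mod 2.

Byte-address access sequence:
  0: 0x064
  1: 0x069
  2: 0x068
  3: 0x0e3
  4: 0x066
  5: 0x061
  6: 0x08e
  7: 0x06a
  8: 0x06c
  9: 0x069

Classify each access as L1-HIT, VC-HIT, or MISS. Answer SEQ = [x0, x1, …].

SEQ = [MISS, L1-HIT, L1-HIT, MISS, VC-HIT, L1-HIT, MISS, VC-HIT, L1-HIT, L1-HIT]

#0 0x64→b6/s0 MISS; vc=[]
#1 0x69→b6/s0 L1-HIT; vc=[]
#2 0x68→b6/s0 L1-HIT; vc=[]
#3 0xe3→b14/s0 MISS; vc=[6]
#4 0x66→b6/s0 VC-HIT; vc=[14]
#5 0x61→b6/s0 L1-HIT; vc=[14]
#6 0x8e→b8/s0 MISS; vc=[14,6]
#7 0x6a→b6/s0 VC-HIT; vc=[14,8]
#8 0x6c→b6/s0 L1-HIT; vc=[14,8]
#9 0x69→b6/s0 L1-HIT; vc=[14,8]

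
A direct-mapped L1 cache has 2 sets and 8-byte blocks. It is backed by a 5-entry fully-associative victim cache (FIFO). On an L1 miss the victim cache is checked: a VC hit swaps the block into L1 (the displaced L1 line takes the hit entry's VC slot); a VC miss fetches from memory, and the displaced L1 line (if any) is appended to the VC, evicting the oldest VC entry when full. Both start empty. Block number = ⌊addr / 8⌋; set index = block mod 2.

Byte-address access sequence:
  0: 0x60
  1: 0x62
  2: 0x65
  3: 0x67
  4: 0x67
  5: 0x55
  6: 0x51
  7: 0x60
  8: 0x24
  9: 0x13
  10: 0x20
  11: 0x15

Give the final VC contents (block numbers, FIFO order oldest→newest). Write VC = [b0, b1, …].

VC = [10, 12, 4]

0: 0x60 (blk 12, set 0) → MISS  vc=[]
1: 0x62 (blk 12, set 0) → L1-HIT  vc=[]
2: 0x65 (blk 12, set 0) → L1-HIT  vc=[]
3: 0x67 (blk 12, set 0) → L1-HIT  vc=[]
4: 0x67 (blk 12, set 0) → L1-HIT  vc=[]
5: 0x55 (blk 10, set 0) → MISS  vc=[12]
6: 0x51 (blk 10, set 0) → L1-HIT  vc=[12]
7: 0x60 (blk 12, set 0) → VC-HIT  vc=[10]
8: 0x24 (blk 4, set 0) → MISS  vc=[10, 12]
9: 0x13 (blk 2, set 0) → MISS  vc=[10, 12, 4]
10: 0x20 (blk 4, set 0) → VC-HIT  vc=[10, 12, 2]
11: 0x15 (blk 2, set 0) → VC-HIT  vc=[10, 12, 4]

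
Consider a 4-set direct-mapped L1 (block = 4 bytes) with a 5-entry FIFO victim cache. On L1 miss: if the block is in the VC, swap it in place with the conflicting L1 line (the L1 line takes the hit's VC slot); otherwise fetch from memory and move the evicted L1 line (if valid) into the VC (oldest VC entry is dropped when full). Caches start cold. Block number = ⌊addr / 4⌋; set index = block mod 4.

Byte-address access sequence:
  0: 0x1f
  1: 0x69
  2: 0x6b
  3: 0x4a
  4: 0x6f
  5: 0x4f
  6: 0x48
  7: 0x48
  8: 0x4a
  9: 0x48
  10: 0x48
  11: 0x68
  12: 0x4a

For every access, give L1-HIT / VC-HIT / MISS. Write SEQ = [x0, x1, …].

SEQ = [MISS, MISS, L1-HIT, MISS, MISS, MISS, L1-HIT, L1-HIT, L1-HIT, L1-HIT, L1-HIT, VC-HIT, VC-HIT]

  [0] addr=0x1f blk=7 s=3: MISS | VC []
  [1] addr=0x69 blk=26 s=2: MISS | VC []
  [2] addr=0x6b blk=26 s=2: L1-HIT | VC []
  [3] addr=0x4a blk=18 s=2: MISS | VC [26]
  [4] addr=0x6f blk=27 s=3: MISS | VC [26, 7]
  [5] addr=0x4f blk=19 s=3: MISS | VC [26, 7, 27]
  [6] addr=0x48 blk=18 s=2: L1-HIT | VC [26, 7, 27]
  [7] addr=0x48 blk=18 s=2: L1-HIT | VC [26, 7, 27]
  [8] addr=0x4a blk=18 s=2: L1-HIT | VC [26, 7, 27]
  [9] addr=0x48 blk=18 s=2: L1-HIT | VC [26, 7, 27]
  [10] addr=0x48 blk=18 s=2: L1-HIT | VC [26, 7, 27]
  [11] addr=0x68 blk=26 s=2: VC-HIT | VC [18, 7, 27]
  [12] addr=0x4a blk=18 s=2: VC-HIT | VC [26, 7, 27]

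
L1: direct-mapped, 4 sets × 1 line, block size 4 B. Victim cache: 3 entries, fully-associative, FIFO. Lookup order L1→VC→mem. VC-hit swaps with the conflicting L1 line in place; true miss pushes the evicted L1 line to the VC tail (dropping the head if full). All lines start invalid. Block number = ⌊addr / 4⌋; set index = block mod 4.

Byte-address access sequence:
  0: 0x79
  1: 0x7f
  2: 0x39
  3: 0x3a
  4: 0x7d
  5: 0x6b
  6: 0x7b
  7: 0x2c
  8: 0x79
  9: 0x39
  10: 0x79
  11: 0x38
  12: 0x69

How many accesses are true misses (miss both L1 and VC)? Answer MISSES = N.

MISSES = 5

#0 0x79→b30/s2 MISS; vc=[]
#1 0x7f→b31/s3 MISS; vc=[]
#2 0x39→b14/s2 MISS; vc=[30]
#3 0x3a→b14/s2 L1-HIT; vc=[30]
#4 0x7d→b31/s3 L1-HIT; vc=[30]
#5 0x6b→b26/s2 MISS; vc=[30,14]
#6 0x7b→b30/s2 VC-HIT; vc=[26,14]
#7 0x2c→b11/s3 MISS; vc=[26,14,31]
#8 0x79→b30/s2 L1-HIT; vc=[26,14,31]
#9 0x39→b14/s2 VC-HIT; vc=[26,30,31]
#10 0x79→b30/s2 VC-HIT; vc=[26,14,31]
#11 0x38→b14/s2 VC-HIT; vc=[26,30,31]
#12 0x69→b26/s2 VC-HIT; vc=[14,30,31]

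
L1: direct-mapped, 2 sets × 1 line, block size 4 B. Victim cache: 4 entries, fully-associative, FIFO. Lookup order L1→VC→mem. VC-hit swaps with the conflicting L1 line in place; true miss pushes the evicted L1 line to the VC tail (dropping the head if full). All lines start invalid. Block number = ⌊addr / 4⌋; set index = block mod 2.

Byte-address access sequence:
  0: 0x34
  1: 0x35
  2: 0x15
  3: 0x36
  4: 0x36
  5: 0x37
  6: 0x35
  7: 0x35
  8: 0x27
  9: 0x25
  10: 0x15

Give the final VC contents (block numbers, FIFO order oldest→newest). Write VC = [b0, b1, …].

VC = [9, 13]

  [0] addr=0x34 blk=13 s=1: MISS | VC []
  [1] addr=0x35 blk=13 s=1: L1-HIT | VC []
  [2] addr=0x15 blk=5 s=1: MISS | VC [13]
  [3] addr=0x36 blk=13 s=1: VC-HIT | VC [5]
  [4] addr=0x36 blk=13 s=1: L1-HIT | VC [5]
  [5] addr=0x37 blk=13 s=1: L1-HIT | VC [5]
  [6] addr=0x35 blk=13 s=1: L1-HIT | VC [5]
  [7] addr=0x35 blk=13 s=1: L1-HIT | VC [5]
  [8] addr=0x27 blk=9 s=1: MISS | VC [5, 13]
  [9] addr=0x25 blk=9 s=1: L1-HIT | VC [5, 13]
  [10] addr=0x15 blk=5 s=1: VC-HIT | VC [9, 13]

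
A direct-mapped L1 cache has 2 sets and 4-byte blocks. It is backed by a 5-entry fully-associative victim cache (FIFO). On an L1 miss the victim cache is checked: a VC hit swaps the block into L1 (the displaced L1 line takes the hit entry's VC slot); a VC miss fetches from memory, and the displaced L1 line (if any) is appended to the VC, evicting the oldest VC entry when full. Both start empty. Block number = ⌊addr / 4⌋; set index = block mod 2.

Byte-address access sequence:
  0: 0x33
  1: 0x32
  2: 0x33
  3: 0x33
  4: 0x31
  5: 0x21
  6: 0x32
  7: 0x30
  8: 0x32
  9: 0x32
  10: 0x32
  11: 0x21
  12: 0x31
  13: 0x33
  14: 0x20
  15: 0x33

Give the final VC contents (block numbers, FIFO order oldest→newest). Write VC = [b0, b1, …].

  [0] addr=0x33 blk=12 s=0: MISS | VC []
  [1] addr=0x32 blk=12 s=0: L1-HIT | VC []
  [2] addr=0x33 blk=12 s=0: L1-HIT | VC []
  [3] addr=0x33 blk=12 s=0: L1-HIT | VC []
  [4] addr=0x31 blk=12 s=0: L1-HIT | VC []
  [5] addr=0x21 blk=8 s=0: MISS | VC [12]
  [6] addr=0x32 blk=12 s=0: VC-HIT | VC [8]
  [7] addr=0x30 blk=12 s=0: L1-HIT | VC [8]
  [8] addr=0x32 blk=12 s=0: L1-HIT | VC [8]
  [9] addr=0x32 blk=12 s=0: L1-HIT | VC [8]
  [10] addr=0x32 blk=12 s=0: L1-HIT | VC [8]
  [11] addr=0x21 blk=8 s=0: VC-HIT | VC [12]
  [12] addr=0x31 blk=12 s=0: VC-HIT | VC [8]
  [13] addr=0x33 blk=12 s=0: L1-HIT | VC [8]
  [14] addr=0x20 blk=8 s=0: VC-HIT | VC [12]
  [15] addr=0x33 blk=12 s=0: VC-HIT | VC [8]

VC = [8]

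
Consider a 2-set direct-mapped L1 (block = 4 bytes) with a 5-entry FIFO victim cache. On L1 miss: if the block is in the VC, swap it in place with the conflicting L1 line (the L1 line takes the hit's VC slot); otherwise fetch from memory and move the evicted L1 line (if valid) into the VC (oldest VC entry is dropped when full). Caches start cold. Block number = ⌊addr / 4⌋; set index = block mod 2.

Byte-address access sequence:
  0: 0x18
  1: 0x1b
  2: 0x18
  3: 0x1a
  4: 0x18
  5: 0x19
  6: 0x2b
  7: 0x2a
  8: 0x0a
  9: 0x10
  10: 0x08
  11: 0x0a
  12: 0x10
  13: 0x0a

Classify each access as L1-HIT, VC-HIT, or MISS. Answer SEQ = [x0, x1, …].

#0 0x18→b6/s0 MISS; vc=[]
#1 0x1b→b6/s0 L1-HIT; vc=[]
#2 0x18→b6/s0 L1-HIT; vc=[]
#3 0x1a→b6/s0 L1-HIT; vc=[]
#4 0x18→b6/s0 L1-HIT; vc=[]
#5 0x19→b6/s0 L1-HIT; vc=[]
#6 0x2b→b10/s0 MISS; vc=[6]
#7 0x2a→b10/s0 L1-HIT; vc=[6]
#8 0xa→b2/s0 MISS; vc=[6,10]
#9 0x10→b4/s0 MISS; vc=[6,10,2]
#10 0x8→b2/s0 VC-HIT; vc=[6,10,4]
#11 0xa→b2/s0 L1-HIT; vc=[6,10,4]
#12 0x10→b4/s0 VC-HIT; vc=[6,10,2]
#13 0xa→b2/s0 VC-HIT; vc=[6,10,4]

SEQ = [MISS, L1-HIT, L1-HIT, L1-HIT, L1-HIT, L1-HIT, MISS, L1-HIT, MISS, MISS, VC-HIT, L1-HIT, VC-HIT, VC-HIT]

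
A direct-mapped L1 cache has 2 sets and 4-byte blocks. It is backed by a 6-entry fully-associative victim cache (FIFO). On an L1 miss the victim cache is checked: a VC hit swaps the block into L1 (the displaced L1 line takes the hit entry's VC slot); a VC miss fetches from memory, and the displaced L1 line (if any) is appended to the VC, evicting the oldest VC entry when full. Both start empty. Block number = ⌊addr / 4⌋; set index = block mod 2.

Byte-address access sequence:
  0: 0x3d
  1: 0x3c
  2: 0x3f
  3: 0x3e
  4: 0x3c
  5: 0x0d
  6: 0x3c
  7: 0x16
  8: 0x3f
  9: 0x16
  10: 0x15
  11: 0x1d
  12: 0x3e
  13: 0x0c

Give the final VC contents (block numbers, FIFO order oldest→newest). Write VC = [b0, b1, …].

VC = [15, 7, 5]

#0 0x3d→b15/s1 MISS; vc=[]
#1 0x3c→b15/s1 L1-HIT; vc=[]
#2 0x3f→b15/s1 L1-HIT; vc=[]
#3 0x3e→b15/s1 L1-HIT; vc=[]
#4 0x3c→b15/s1 L1-HIT; vc=[]
#5 0xd→b3/s1 MISS; vc=[15]
#6 0x3c→b15/s1 VC-HIT; vc=[3]
#7 0x16→b5/s1 MISS; vc=[3,15]
#8 0x3f→b15/s1 VC-HIT; vc=[3,5]
#9 0x16→b5/s1 VC-HIT; vc=[3,15]
#10 0x15→b5/s1 L1-HIT; vc=[3,15]
#11 0x1d→b7/s1 MISS; vc=[3,15,5]
#12 0x3e→b15/s1 VC-HIT; vc=[3,7,5]
#13 0xc→b3/s1 VC-HIT; vc=[15,7,5]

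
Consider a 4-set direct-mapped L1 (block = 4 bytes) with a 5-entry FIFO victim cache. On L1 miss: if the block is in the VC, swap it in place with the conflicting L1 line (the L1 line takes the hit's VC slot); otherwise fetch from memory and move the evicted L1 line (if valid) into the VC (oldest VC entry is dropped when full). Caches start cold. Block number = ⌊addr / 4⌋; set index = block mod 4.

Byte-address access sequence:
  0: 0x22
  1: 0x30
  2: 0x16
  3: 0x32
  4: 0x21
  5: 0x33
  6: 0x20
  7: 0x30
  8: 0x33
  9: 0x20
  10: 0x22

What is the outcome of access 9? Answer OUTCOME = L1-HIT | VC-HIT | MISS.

0: 0x22 (blk 8, set 0) → MISS  vc=[]
1: 0x30 (blk 12, set 0) → MISS  vc=[8]
2: 0x16 (blk 5, set 1) → MISS  vc=[8]
3: 0x32 (blk 12, set 0) → L1-HIT  vc=[8]
4: 0x21 (blk 8, set 0) → VC-HIT  vc=[12]
5: 0x33 (blk 12, set 0) → VC-HIT  vc=[8]
6: 0x20 (blk 8, set 0) → VC-HIT  vc=[12]
7: 0x30 (blk 12, set 0) → VC-HIT  vc=[8]
8: 0x33 (blk 12, set 0) → L1-HIT  vc=[8]
9: 0x20 (blk 8, set 0) → VC-HIT  vc=[12]
10: 0x22 (blk 8, set 0) → L1-HIT  vc=[12]

OUTCOME = VC-HIT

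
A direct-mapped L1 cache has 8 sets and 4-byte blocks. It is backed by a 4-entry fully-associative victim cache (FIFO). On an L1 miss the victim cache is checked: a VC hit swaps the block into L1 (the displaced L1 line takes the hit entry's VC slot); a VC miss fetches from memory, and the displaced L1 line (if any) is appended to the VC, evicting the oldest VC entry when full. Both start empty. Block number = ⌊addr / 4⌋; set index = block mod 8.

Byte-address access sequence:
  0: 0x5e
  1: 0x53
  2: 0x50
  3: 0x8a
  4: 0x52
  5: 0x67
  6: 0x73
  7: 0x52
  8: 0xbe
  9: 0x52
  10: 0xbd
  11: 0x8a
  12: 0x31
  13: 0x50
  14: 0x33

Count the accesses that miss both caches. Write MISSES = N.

  [0] addr=0x5e blk=23 s=7: MISS | VC []
  [1] addr=0x53 blk=20 s=4: MISS | VC []
  [2] addr=0x50 blk=20 s=4: L1-HIT | VC []
  [3] addr=0x8a blk=34 s=2: MISS | VC []
  [4] addr=0x52 blk=20 s=4: L1-HIT | VC []
  [5] addr=0x67 blk=25 s=1: MISS | VC []
  [6] addr=0x73 blk=28 s=4: MISS | VC [20]
  [7] addr=0x52 blk=20 s=4: VC-HIT | VC [28]
  [8] addr=0xbe blk=47 s=7: MISS | VC [28, 23]
  [9] addr=0x52 blk=20 s=4: L1-HIT | VC [28, 23]
  [10] addr=0xbd blk=47 s=7: L1-HIT | VC [28, 23]
  [11] addr=0x8a blk=34 s=2: L1-HIT | VC [28, 23]
  [12] addr=0x31 blk=12 s=4: MISS | VC [28, 23, 20]
  [13] addr=0x50 blk=20 s=4: VC-HIT | VC [28, 23, 12]
  [14] addr=0x33 blk=12 s=4: VC-HIT | VC [28, 23, 20]

MISSES = 7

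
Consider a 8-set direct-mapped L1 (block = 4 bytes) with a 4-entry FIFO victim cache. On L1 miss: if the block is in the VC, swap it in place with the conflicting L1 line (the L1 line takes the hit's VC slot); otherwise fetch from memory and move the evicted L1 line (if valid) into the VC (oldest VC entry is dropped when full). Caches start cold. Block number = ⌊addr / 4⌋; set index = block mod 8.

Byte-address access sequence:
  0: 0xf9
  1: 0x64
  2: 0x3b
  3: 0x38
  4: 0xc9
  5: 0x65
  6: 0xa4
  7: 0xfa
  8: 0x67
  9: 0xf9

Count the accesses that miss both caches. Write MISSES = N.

MISSES = 5

#0 0xf9→b62/s6 MISS; vc=[]
#1 0x64→b25/s1 MISS; vc=[]
#2 0x3b→b14/s6 MISS; vc=[62]
#3 0x38→b14/s6 L1-HIT; vc=[62]
#4 0xc9→b50/s2 MISS; vc=[62]
#5 0x65→b25/s1 L1-HIT; vc=[62]
#6 0xa4→b41/s1 MISS; vc=[62,25]
#7 0xfa→b62/s6 VC-HIT; vc=[14,25]
#8 0x67→b25/s1 VC-HIT; vc=[14,41]
#9 0xf9→b62/s6 L1-HIT; vc=[14,41]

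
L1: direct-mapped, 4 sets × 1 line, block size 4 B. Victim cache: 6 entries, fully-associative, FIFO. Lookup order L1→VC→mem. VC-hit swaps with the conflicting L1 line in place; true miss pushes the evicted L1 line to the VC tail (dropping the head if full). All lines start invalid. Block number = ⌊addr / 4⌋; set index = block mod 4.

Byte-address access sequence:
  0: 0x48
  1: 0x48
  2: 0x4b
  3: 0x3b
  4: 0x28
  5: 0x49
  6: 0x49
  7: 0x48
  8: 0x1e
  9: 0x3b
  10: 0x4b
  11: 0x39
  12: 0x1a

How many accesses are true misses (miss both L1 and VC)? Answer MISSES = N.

0: 0x48 (blk 18, set 2) → MISS  vc=[]
1: 0x48 (blk 18, set 2) → L1-HIT  vc=[]
2: 0x4b (blk 18, set 2) → L1-HIT  vc=[]
3: 0x3b (blk 14, set 2) → MISS  vc=[18]
4: 0x28 (blk 10, set 2) → MISS  vc=[18, 14]
5: 0x49 (blk 18, set 2) → VC-HIT  vc=[10, 14]
6: 0x49 (blk 18, set 2) → L1-HIT  vc=[10, 14]
7: 0x48 (blk 18, set 2) → L1-HIT  vc=[10, 14]
8: 0x1e (blk 7, set 3) → MISS  vc=[10, 14]
9: 0x3b (blk 14, set 2) → VC-HIT  vc=[10, 18]
10: 0x4b (blk 18, set 2) → VC-HIT  vc=[10, 14]
11: 0x39 (blk 14, set 2) → VC-HIT  vc=[10, 18]
12: 0x1a (blk 6, set 2) → MISS  vc=[10, 18, 14]

MISSES = 5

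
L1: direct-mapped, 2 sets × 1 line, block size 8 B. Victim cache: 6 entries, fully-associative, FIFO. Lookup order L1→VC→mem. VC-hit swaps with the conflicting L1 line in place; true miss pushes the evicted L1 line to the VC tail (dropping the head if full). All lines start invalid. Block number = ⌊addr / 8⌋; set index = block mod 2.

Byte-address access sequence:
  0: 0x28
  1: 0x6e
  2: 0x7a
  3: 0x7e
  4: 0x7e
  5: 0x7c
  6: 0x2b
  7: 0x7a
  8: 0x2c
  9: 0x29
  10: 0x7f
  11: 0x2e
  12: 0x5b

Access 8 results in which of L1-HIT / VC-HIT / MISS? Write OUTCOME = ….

OUTCOME = VC-HIT

  [0] addr=0x28 blk=5 s=1: MISS | VC []
  [1] addr=0x6e blk=13 s=1: MISS | VC [5]
  [2] addr=0x7a blk=15 s=1: MISS | VC [5, 13]
  [3] addr=0x7e blk=15 s=1: L1-HIT | VC [5, 13]
  [4] addr=0x7e blk=15 s=1: L1-HIT | VC [5, 13]
  [5] addr=0x7c blk=15 s=1: L1-HIT | VC [5, 13]
  [6] addr=0x2b blk=5 s=1: VC-HIT | VC [15, 13]
  [7] addr=0x7a blk=15 s=1: VC-HIT | VC [5, 13]
  [8] addr=0x2c blk=5 s=1: VC-HIT | VC [15, 13]
  [9] addr=0x29 blk=5 s=1: L1-HIT | VC [15, 13]
  [10] addr=0x7f blk=15 s=1: VC-HIT | VC [5, 13]
  [11] addr=0x2e blk=5 s=1: VC-HIT | VC [15, 13]
  [12] addr=0x5b blk=11 s=1: MISS | VC [15, 13, 5]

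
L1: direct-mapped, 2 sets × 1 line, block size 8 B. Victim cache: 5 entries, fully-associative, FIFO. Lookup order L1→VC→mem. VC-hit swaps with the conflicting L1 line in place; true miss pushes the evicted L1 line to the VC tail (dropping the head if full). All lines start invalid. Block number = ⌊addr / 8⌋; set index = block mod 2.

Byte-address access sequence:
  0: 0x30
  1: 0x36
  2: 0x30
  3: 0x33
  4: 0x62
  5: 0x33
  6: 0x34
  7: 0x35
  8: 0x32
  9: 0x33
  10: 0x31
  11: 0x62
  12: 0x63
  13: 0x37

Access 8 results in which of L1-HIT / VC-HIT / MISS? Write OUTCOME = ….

0: 0x30 (blk 6, set 0) → MISS  vc=[]
1: 0x36 (blk 6, set 0) → L1-HIT  vc=[]
2: 0x30 (blk 6, set 0) → L1-HIT  vc=[]
3: 0x33 (blk 6, set 0) → L1-HIT  vc=[]
4: 0x62 (blk 12, set 0) → MISS  vc=[6]
5: 0x33 (blk 6, set 0) → VC-HIT  vc=[12]
6: 0x34 (blk 6, set 0) → L1-HIT  vc=[12]
7: 0x35 (blk 6, set 0) → L1-HIT  vc=[12]
8: 0x32 (blk 6, set 0) → L1-HIT  vc=[12]
9: 0x33 (blk 6, set 0) → L1-HIT  vc=[12]
10: 0x31 (blk 6, set 0) → L1-HIT  vc=[12]
11: 0x62 (blk 12, set 0) → VC-HIT  vc=[6]
12: 0x63 (blk 12, set 0) → L1-HIT  vc=[6]
13: 0x37 (blk 6, set 0) → VC-HIT  vc=[12]

OUTCOME = L1-HIT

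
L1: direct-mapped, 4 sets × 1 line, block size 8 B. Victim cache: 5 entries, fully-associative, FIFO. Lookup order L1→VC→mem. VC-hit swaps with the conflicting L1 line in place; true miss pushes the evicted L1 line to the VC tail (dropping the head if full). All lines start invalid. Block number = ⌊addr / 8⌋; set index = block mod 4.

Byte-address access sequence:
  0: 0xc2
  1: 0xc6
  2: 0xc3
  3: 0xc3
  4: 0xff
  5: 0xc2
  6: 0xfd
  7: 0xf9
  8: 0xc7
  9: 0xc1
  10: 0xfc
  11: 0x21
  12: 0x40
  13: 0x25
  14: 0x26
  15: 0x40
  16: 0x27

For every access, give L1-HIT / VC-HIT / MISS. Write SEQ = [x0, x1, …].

SEQ = [MISS, L1-HIT, L1-HIT, L1-HIT, MISS, L1-HIT, L1-HIT, L1-HIT, L1-HIT, L1-HIT, L1-HIT, MISS, MISS, VC-HIT, L1-HIT, VC-HIT, VC-HIT]

  [0] addr=0xc2 blk=24 s=0: MISS | VC []
  [1] addr=0xc6 blk=24 s=0: L1-HIT | VC []
  [2] addr=0xc3 blk=24 s=0: L1-HIT | VC []
  [3] addr=0xc3 blk=24 s=0: L1-HIT | VC []
  [4] addr=0xff blk=31 s=3: MISS | VC []
  [5] addr=0xc2 blk=24 s=0: L1-HIT | VC []
  [6] addr=0xfd blk=31 s=3: L1-HIT | VC []
  [7] addr=0xf9 blk=31 s=3: L1-HIT | VC []
  [8] addr=0xc7 blk=24 s=0: L1-HIT | VC []
  [9] addr=0xc1 blk=24 s=0: L1-HIT | VC []
  [10] addr=0xfc blk=31 s=3: L1-HIT | VC []
  [11] addr=0x21 blk=4 s=0: MISS | VC [24]
  [12] addr=0x40 blk=8 s=0: MISS | VC [24, 4]
  [13] addr=0x25 blk=4 s=0: VC-HIT | VC [24, 8]
  [14] addr=0x26 blk=4 s=0: L1-HIT | VC [24, 8]
  [15] addr=0x40 blk=8 s=0: VC-HIT | VC [24, 4]
  [16] addr=0x27 blk=4 s=0: VC-HIT | VC [24, 8]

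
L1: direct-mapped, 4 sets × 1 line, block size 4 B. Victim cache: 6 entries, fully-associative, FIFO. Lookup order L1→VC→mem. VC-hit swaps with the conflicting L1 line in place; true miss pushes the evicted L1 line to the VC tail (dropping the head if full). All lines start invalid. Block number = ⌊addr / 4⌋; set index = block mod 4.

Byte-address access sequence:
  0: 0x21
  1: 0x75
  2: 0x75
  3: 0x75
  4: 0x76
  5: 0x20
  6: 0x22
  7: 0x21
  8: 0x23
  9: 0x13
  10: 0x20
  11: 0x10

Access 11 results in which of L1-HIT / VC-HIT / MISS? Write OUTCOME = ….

#0 0x21→b8/s0 MISS; vc=[]
#1 0x75→b29/s1 MISS; vc=[]
#2 0x75→b29/s1 L1-HIT; vc=[]
#3 0x75→b29/s1 L1-HIT; vc=[]
#4 0x76→b29/s1 L1-HIT; vc=[]
#5 0x20→b8/s0 L1-HIT; vc=[]
#6 0x22→b8/s0 L1-HIT; vc=[]
#7 0x21→b8/s0 L1-HIT; vc=[]
#8 0x23→b8/s0 L1-HIT; vc=[]
#9 0x13→b4/s0 MISS; vc=[8]
#10 0x20→b8/s0 VC-HIT; vc=[4]
#11 0x10→b4/s0 VC-HIT; vc=[8]

OUTCOME = VC-HIT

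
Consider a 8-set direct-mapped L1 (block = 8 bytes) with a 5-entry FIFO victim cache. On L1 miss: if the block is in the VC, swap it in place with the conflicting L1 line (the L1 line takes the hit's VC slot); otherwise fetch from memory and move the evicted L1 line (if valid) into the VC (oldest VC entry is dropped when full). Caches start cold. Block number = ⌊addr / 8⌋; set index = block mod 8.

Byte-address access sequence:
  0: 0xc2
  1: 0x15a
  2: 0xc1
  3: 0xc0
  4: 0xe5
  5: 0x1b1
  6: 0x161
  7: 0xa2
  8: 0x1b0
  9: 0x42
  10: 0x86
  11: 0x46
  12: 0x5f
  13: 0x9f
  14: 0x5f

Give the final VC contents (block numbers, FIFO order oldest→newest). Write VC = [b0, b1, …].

  [0] addr=0xc2 blk=24 s=0: MISS | VC []
  [1] addr=0x15a blk=43 s=3: MISS | VC []
  [2] addr=0xc1 blk=24 s=0: L1-HIT | VC []
  [3] addr=0xc0 blk=24 s=0: L1-HIT | VC []
  [4] addr=0xe5 blk=28 s=4: MISS | VC []
  [5] addr=0x1b1 blk=54 s=6: MISS | VC []
  [6] addr=0x161 blk=44 s=4: MISS | VC [28]
  [7] addr=0xa2 blk=20 s=4: MISS | VC [28, 44]
  [8] addr=0x1b0 blk=54 s=6: L1-HIT | VC [28, 44]
  [9] addr=0x42 blk=8 s=0: MISS | VC [28, 44, 24]
  [10] addr=0x86 blk=16 s=0: MISS | VC [28, 44, 24, 8]
  [11] addr=0x46 blk=8 s=0: VC-HIT | VC [28, 44, 24, 16]
  [12] addr=0x5f blk=11 s=3: MISS | VC [28, 44, 24, 16, 43]
  [13] addr=0x9f blk=19 s=3: MISS | VC [44, 24, 16, 43, 11]
  [14] addr=0x5f blk=11 s=3: VC-HIT | VC [44, 24, 16, 43, 19]

VC = [44, 24, 16, 43, 19]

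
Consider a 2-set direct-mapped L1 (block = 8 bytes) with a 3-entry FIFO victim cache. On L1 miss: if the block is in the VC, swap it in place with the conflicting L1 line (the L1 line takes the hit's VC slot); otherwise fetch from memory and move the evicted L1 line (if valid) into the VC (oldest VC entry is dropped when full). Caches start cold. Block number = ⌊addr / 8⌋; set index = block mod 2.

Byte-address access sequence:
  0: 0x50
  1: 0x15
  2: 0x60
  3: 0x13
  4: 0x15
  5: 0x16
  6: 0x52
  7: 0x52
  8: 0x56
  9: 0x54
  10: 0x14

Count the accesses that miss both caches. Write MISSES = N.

MISSES = 3

0: 0x50 (blk 10, set 0) → MISS  vc=[]
1: 0x15 (blk 2, set 0) → MISS  vc=[10]
2: 0x60 (blk 12, set 0) → MISS  vc=[10, 2]
3: 0x13 (blk 2, set 0) → VC-HIT  vc=[10, 12]
4: 0x15 (blk 2, set 0) → L1-HIT  vc=[10, 12]
5: 0x16 (blk 2, set 0) → L1-HIT  vc=[10, 12]
6: 0x52 (blk 10, set 0) → VC-HIT  vc=[2, 12]
7: 0x52 (blk 10, set 0) → L1-HIT  vc=[2, 12]
8: 0x56 (blk 10, set 0) → L1-HIT  vc=[2, 12]
9: 0x54 (blk 10, set 0) → L1-HIT  vc=[2, 12]
10: 0x14 (blk 2, set 0) → VC-HIT  vc=[10, 12]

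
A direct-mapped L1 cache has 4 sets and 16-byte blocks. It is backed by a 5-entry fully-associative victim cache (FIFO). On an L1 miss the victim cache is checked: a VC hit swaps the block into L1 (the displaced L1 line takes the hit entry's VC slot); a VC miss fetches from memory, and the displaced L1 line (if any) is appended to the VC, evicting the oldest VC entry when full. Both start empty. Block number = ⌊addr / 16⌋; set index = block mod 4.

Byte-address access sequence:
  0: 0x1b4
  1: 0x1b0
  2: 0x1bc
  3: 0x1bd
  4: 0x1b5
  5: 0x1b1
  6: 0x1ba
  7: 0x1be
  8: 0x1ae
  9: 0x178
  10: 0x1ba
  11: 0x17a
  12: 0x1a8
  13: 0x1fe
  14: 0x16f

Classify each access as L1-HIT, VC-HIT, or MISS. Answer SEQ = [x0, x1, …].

0: 0x1b4 (blk 27, set 3) → MISS  vc=[]
1: 0x1b0 (blk 27, set 3) → L1-HIT  vc=[]
2: 0x1bc (blk 27, set 3) → L1-HIT  vc=[]
3: 0x1bd (blk 27, set 3) → L1-HIT  vc=[]
4: 0x1b5 (blk 27, set 3) → L1-HIT  vc=[]
5: 0x1b1 (blk 27, set 3) → L1-HIT  vc=[]
6: 0x1ba (blk 27, set 3) → L1-HIT  vc=[]
7: 0x1be (blk 27, set 3) → L1-HIT  vc=[]
8: 0x1ae (blk 26, set 2) → MISS  vc=[]
9: 0x178 (blk 23, set 3) → MISS  vc=[27]
10: 0x1ba (blk 27, set 3) → VC-HIT  vc=[23]
11: 0x17a (blk 23, set 3) → VC-HIT  vc=[27]
12: 0x1a8 (blk 26, set 2) → L1-HIT  vc=[27]
13: 0x1fe (blk 31, set 3) → MISS  vc=[27, 23]
14: 0x16f (blk 22, set 2) → MISS  vc=[27, 23, 26]

SEQ = [MISS, L1-HIT, L1-HIT, L1-HIT, L1-HIT, L1-HIT, L1-HIT, L1-HIT, MISS, MISS, VC-HIT, VC-HIT, L1-HIT, MISS, MISS]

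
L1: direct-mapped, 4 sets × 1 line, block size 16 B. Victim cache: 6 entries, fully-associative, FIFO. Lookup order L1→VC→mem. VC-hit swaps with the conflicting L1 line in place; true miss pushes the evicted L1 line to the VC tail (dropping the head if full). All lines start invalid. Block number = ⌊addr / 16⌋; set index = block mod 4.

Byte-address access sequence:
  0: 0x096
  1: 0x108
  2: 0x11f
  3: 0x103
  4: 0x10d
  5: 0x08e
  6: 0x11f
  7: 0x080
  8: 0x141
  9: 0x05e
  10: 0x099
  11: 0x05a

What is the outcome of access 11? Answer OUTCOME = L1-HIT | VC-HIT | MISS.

  [0] addr=0x96 blk=9 s=1: MISS | VC []
  [1] addr=0x108 blk=16 s=0: MISS | VC []
  [2] addr=0x11f blk=17 s=1: MISS | VC [9]
  [3] addr=0x103 blk=16 s=0: L1-HIT | VC [9]
  [4] addr=0x10d blk=16 s=0: L1-HIT | VC [9]
  [5] addr=0x8e blk=8 s=0: MISS | VC [9, 16]
  [6] addr=0x11f blk=17 s=1: L1-HIT | VC [9, 16]
  [7] addr=0x80 blk=8 s=0: L1-HIT | VC [9, 16]
  [8] addr=0x141 blk=20 s=0: MISS | VC [9, 16, 8]
  [9] addr=0x5e blk=5 s=1: MISS | VC [9, 16, 8, 17]
  [10] addr=0x99 blk=9 s=1: VC-HIT | VC [5, 16, 8, 17]
  [11] addr=0x5a blk=5 s=1: VC-HIT | VC [9, 16, 8, 17]

OUTCOME = VC-HIT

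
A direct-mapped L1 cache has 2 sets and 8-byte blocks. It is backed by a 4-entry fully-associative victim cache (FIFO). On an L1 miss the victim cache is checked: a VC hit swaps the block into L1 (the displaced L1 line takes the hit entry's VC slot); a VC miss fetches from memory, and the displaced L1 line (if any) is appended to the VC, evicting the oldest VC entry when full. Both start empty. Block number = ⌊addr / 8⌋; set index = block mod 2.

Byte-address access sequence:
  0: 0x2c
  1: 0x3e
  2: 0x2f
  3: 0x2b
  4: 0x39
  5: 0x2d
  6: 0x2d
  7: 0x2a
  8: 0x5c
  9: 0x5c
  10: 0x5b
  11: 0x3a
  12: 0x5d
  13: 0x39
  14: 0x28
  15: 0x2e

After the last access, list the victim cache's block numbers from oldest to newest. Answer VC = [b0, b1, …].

VC = [11, 7]

0: 0x2c (blk 5, set 1) → MISS  vc=[]
1: 0x3e (blk 7, set 1) → MISS  vc=[5]
2: 0x2f (blk 5, set 1) → VC-HIT  vc=[7]
3: 0x2b (blk 5, set 1) → L1-HIT  vc=[7]
4: 0x39 (blk 7, set 1) → VC-HIT  vc=[5]
5: 0x2d (blk 5, set 1) → VC-HIT  vc=[7]
6: 0x2d (blk 5, set 1) → L1-HIT  vc=[7]
7: 0x2a (blk 5, set 1) → L1-HIT  vc=[7]
8: 0x5c (blk 11, set 1) → MISS  vc=[7, 5]
9: 0x5c (blk 11, set 1) → L1-HIT  vc=[7, 5]
10: 0x5b (blk 11, set 1) → L1-HIT  vc=[7, 5]
11: 0x3a (blk 7, set 1) → VC-HIT  vc=[11, 5]
12: 0x5d (blk 11, set 1) → VC-HIT  vc=[7, 5]
13: 0x39 (blk 7, set 1) → VC-HIT  vc=[11, 5]
14: 0x28 (blk 5, set 1) → VC-HIT  vc=[11, 7]
15: 0x2e (blk 5, set 1) → L1-HIT  vc=[11, 7]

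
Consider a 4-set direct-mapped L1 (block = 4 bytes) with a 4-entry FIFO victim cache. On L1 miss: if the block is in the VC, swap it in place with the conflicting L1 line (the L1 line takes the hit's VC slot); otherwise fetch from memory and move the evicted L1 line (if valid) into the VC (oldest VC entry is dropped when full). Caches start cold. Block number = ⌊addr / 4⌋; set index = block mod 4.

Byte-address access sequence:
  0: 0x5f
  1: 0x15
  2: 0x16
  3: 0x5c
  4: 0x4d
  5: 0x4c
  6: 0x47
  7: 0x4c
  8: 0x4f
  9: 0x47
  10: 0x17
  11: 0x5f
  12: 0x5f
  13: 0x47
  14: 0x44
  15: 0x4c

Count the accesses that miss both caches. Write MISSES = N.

0: 0x5f (blk 23, set 3) → MISS  vc=[]
1: 0x15 (blk 5, set 1) → MISS  vc=[]
2: 0x16 (blk 5, set 1) → L1-HIT  vc=[]
3: 0x5c (blk 23, set 3) → L1-HIT  vc=[]
4: 0x4d (blk 19, set 3) → MISS  vc=[23]
5: 0x4c (blk 19, set 3) → L1-HIT  vc=[23]
6: 0x47 (blk 17, set 1) → MISS  vc=[23, 5]
7: 0x4c (blk 19, set 3) → L1-HIT  vc=[23, 5]
8: 0x4f (blk 19, set 3) → L1-HIT  vc=[23, 5]
9: 0x47 (blk 17, set 1) → L1-HIT  vc=[23, 5]
10: 0x17 (blk 5, set 1) → VC-HIT  vc=[23, 17]
11: 0x5f (blk 23, set 3) → VC-HIT  vc=[19, 17]
12: 0x5f (blk 23, set 3) → L1-HIT  vc=[19, 17]
13: 0x47 (blk 17, set 1) → VC-HIT  vc=[19, 5]
14: 0x44 (blk 17, set 1) → L1-HIT  vc=[19, 5]
15: 0x4c (blk 19, set 3) → VC-HIT  vc=[23, 5]

MISSES = 4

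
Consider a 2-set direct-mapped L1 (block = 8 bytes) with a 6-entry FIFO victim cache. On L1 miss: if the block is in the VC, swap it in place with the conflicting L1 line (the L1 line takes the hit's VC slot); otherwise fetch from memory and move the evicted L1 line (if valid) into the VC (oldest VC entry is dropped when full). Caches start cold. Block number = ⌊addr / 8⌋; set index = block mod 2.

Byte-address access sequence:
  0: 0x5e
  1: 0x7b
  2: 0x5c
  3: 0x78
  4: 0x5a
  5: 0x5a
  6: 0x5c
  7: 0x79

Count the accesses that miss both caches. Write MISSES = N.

0: 0x5e (blk 11, set 1) → MISS  vc=[]
1: 0x7b (blk 15, set 1) → MISS  vc=[11]
2: 0x5c (blk 11, set 1) → VC-HIT  vc=[15]
3: 0x78 (blk 15, set 1) → VC-HIT  vc=[11]
4: 0x5a (blk 11, set 1) → VC-HIT  vc=[15]
5: 0x5a (blk 11, set 1) → L1-HIT  vc=[15]
6: 0x5c (blk 11, set 1) → L1-HIT  vc=[15]
7: 0x79 (blk 15, set 1) → VC-HIT  vc=[11]

MISSES = 2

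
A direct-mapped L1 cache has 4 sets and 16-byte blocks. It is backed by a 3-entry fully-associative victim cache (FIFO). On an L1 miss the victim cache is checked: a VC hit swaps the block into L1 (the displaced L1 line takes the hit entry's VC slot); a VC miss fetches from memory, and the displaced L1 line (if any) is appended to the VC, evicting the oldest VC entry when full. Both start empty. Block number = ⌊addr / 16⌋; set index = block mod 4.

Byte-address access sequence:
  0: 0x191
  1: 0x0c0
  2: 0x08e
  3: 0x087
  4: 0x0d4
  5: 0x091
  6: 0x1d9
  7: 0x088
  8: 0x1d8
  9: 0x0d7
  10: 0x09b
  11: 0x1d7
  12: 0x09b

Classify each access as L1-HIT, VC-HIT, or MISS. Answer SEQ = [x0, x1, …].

SEQ = [MISS, MISS, MISS, L1-HIT, MISS, MISS, MISS, L1-HIT, L1-HIT, VC-HIT, VC-HIT, VC-HIT, VC-HIT]

0: 0x191 (blk 25, set 1) → MISS  vc=[]
1: 0xc0 (blk 12, set 0) → MISS  vc=[]
2: 0x8e (blk 8, set 0) → MISS  vc=[12]
3: 0x87 (blk 8, set 0) → L1-HIT  vc=[12]
4: 0xd4 (blk 13, set 1) → MISS  vc=[12, 25]
5: 0x91 (blk 9, set 1) → MISS  vc=[12, 25, 13]
6: 0x1d9 (blk 29, set 1) → MISS  vc=[25, 13, 9]
7: 0x88 (blk 8, set 0) → L1-HIT  vc=[25, 13, 9]
8: 0x1d8 (blk 29, set 1) → L1-HIT  vc=[25, 13, 9]
9: 0xd7 (blk 13, set 1) → VC-HIT  vc=[25, 29, 9]
10: 0x9b (blk 9, set 1) → VC-HIT  vc=[25, 29, 13]
11: 0x1d7 (blk 29, set 1) → VC-HIT  vc=[25, 9, 13]
12: 0x9b (blk 9, set 1) → VC-HIT  vc=[25, 29, 13]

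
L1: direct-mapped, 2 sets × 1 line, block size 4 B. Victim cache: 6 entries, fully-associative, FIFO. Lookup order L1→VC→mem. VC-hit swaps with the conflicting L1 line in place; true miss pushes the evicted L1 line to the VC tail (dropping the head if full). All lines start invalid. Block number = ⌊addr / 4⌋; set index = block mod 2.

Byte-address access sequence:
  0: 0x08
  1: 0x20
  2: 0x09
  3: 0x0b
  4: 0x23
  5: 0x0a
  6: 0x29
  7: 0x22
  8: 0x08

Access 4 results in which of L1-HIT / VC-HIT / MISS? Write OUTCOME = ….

  [0] addr=0x8 blk=2 s=0: MISS | VC []
  [1] addr=0x20 blk=8 s=0: MISS | VC [2]
  [2] addr=0x9 blk=2 s=0: VC-HIT | VC [8]
  [3] addr=0xb blk=2 s=0: L1-HIT | VC [8]
  [4] addr=0x23 blk=8 s=0: VC-HIT | VC [2]
  [5] addr=0xa blk=2 s=0: VC-HIT | VC [8]
  [6] addr=0x29 blk=10 s=0: MISS | VC [8, 2]
  [7] addr=0x22 blk=8 s=0: VC-HIT | VC [10, 2]
  [8] addr=0x8 blk=2 s=0: VC-HIT | VC [10, 8]

OUTCOME = VC-HIT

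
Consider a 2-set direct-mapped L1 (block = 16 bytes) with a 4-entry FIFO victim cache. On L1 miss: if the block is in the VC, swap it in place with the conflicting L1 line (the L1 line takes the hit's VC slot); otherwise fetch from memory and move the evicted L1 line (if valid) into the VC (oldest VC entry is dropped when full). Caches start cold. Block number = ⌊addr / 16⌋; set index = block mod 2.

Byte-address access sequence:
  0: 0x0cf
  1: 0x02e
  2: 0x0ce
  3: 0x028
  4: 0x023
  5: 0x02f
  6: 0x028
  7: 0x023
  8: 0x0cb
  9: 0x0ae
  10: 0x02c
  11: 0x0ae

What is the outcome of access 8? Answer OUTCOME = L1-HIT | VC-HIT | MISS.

OUTCOME = VC-HIT

  [0] addr=0xcf blk=12 s=0: MISS | VC []
  [1] addr=0x2e blk=2 s=0: MISS | VC [12]
  [2] addr=0xce blk=12 s=0: VC-HIT | VC [2]
  [3] addr=0x28 blk=2 s=0: VC-HIT | VC [12]
  [4] addr=0x23 blk=2 s=0: L1-HIT | VC [12]
  [5] addr=0x2f blk=2 s=0: L1-HIT | VC [12]
  [6] addr=0x28 blk=2 s=0: L1-HIT | VC [12]
  [7] addr=0x23 blk=2 s=0: L1-HIT | VC [12]
  [8] addr=0xcb blk=12 s=0: VC-HIT | VC [2]
  [9] addr=0xae blk=10 s=0: MISS | VC [2, 12]
  [10] addr=0x2c blk=2 s=0: VC-HIT | VC [10, 12]
  [11] addr=0xae blk=10 s=0: VC-HIT | VC [2, 12]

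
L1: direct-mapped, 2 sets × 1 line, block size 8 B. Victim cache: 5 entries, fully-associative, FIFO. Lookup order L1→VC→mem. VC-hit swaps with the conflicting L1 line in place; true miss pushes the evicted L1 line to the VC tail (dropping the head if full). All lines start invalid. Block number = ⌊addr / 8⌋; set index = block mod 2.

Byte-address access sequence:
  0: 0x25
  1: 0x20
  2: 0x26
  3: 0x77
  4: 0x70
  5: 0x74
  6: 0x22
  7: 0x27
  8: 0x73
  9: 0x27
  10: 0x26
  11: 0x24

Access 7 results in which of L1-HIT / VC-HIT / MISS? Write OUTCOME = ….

0: 0x25 (blk 4, set 0) → MISS  vc=[]
1: 0x20 (blk 4, set 0) → L1-HIT  vc=[]
2: 0x26 (blk 4, set 0) → L1-HIT  vc=[]
3: 0x77 (blk 14, set 0) → MISS  vc=[4]
4: 0x70 (blk 14, set 0) → L1-HIT  vc=[4]
5: 0x74 (blk 14, set 0) → L1-HIT  vc=[4]
6: 0x22 (blk 4, set 0) → VC-HIT  vc=[14]
7: 0x27 (blk 4, set 0) → L1-HIT  vc=[14]
8: 0x73 (blk 14, set 0) → VC-HIT  vc=[4]
9: 0x27 (blk 4, set 0) → VC-HIT  vc=[14]
10: 0x26 (blk 4, set 0) → L1-HIT  vc=[14]
11: 0x24 (blk 4, set 0) → L1-HIT  vc=[14]

OUTCOME = L1-HIT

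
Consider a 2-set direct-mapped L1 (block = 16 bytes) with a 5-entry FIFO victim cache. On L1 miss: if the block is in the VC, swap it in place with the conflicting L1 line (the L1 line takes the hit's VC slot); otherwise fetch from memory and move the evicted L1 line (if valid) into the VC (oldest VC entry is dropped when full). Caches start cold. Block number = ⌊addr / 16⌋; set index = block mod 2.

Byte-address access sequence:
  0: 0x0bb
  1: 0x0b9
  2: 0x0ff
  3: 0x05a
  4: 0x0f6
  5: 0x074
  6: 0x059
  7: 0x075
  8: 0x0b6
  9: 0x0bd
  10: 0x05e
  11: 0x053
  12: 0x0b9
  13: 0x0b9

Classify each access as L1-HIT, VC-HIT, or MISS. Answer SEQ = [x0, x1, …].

#0 0xbb→b11/s1 MISS; vc=[]
#1 0xb9→b11/s1 L1-HIT; vc=[]
#2 0xff→b15/s1 MISS; vc=[11]
#3 0x5a→b5/s1 MISS; vc=[11,15]
#4 0xf6→b15/s1 VC-HIT; vc=[11,5]
#5 0x74→b7/s1 MISS; vc=[11,5,15]
#6 0x59→b5/s1 VC-HIT; vc=[11,7,15]
#7 0x75→b7/s1 VC-HIT; vc=[11,5,15]
#8 0xb6→b11/s1 VC-HIT; vc=[7,5,15]
#9 0xbd→b11/s1 L1-HIT; vc=[7,5,15]
#10 0x5e→b5/s1 VC-HIT; vc=[7,11,15]
#11 0x53→b5/s1 L1-HIT; vc=[7,11,15]
#12 0xb9→b11/s1 VC-HIT; vc=[7,5,15]
#13 0xb9→b11/s1 L1-HIT; vc=[7,5,15]

SEQ = [MISS, L1-HIT, MISS, MISS, VC-HIT, MISS, VC-HIT, VC-HIT, VC-HIT, L1-HIT, VC-HIT, L1-HIT, VC-HIT, L1-HIT]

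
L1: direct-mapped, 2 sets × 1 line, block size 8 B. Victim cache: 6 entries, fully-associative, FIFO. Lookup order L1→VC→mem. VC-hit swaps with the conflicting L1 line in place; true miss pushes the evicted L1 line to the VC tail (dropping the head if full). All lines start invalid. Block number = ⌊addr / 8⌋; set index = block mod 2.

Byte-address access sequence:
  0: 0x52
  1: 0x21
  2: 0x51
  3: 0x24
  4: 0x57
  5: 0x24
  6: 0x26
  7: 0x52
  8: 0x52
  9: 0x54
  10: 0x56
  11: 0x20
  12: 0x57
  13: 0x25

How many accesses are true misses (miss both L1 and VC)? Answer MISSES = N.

MISSES = 2

#0 0x52→b10/s0 MISS; vc=[]
#1 0x21→b4/s0 MISS; vc=[10]
#2 0x51→b10/s0 VC-HIT; vc=[4]
#3 0x24→b4/s0 VC-HIT; vc=[10]
#4 0x57→b10/s0 VC-HIT; vc=[4]
#5 0x24→b4/s0 VC-HIT; vc=[10]
#6 0x26→b4/s0 L1-HIT; vc=[10]
#7 0x52→b10/s0 VC-HIT; vc=[4]
#8 0x52→b10/s0 L1-HIT; vc=[4]
#9 0x54→b10/s0 L1-HIT; vc=[4]
#10 0x56→b10/s0 L1-HIT; vc=[4]
#11 0x20→b4/s0 VC-HIT; vc=[10]
#12 0x57→b10/s0 VC-HIT; vc=[4]
#13 0x25→b4/s0 VC-HIT; vc=[10]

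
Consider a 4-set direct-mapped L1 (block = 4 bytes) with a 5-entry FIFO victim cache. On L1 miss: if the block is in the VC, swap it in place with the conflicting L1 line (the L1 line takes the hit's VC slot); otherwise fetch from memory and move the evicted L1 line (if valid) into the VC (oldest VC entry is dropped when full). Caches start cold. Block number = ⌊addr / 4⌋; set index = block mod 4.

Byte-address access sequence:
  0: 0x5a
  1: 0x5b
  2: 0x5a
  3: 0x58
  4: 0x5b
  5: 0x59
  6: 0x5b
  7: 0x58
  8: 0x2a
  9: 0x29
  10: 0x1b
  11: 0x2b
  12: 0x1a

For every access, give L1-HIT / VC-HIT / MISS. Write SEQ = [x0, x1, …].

  [0] addr=0x5a blk=22 s=2: MISS | VC []
  [1] addr=0x5b blk=22 s=2: L1-HIT | VC []
  [2] addr=0x5a blk=22 s=2: L1-HIT | VC []
  [3] addr=0x58 blk=22 s=2: L1-HIT | VC []
  [4] addr=0x5b blk=22 s=2: L1-HIT | VC []
  [5] addr=0x59 blk=22 s=2: L1-HIT | VC []
  [6] addr=0x5b blk=22 s=2: L1-HIT | VC []
  [7] addr=0x58 blk=22 s=2: L1-HIT | VC []
  [8] addr=0x2a blk=10 s=2: MISS | VC [22]
  [9] addr=0x29 blk=10 s=2: L1-HIT | VC [22]
  [10] addr=0x1b blk=6 s=2: MISS | VC [22, 10]
  [11] addr=0x2b blk=10 s=2: VC-HIT | VC [22, 6]
  [12] addr=0x1a blk=6 s=2: VC-HIT | VC [22, 10]

SEQ = [MISS, L1-HIT, L1-HIT, L1-HIT, L1-HIT, L1-HIT, L1-HIT, L1-HIT, MISS, L1-HIT, MISS, VC-HIT, VC-HIT]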